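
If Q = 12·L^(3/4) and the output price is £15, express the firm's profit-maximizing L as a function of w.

L(w) = (135/w)^(4)

MP_L = (3/4)·12·L^(-1/4) = 9·L^(-1/4).
Setting P·MP_L = w: 135·L^(-1/4) = w.
Solving for L: L^(-1/4) = w/135, so L = (135/w)^(4).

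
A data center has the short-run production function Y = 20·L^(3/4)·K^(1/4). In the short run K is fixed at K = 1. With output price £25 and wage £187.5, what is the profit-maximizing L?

With K = 1, MP_L = (3/4)·20·L^(-1/4)·1^(1/4) = 15·L^(-1/4).
Profit maximization for a price taker requires P·MP_L = w: 25·15·L^(-1/4) = 187.5.
So L^(-1/4) = 0.5, which gives L = 16.

L* = 16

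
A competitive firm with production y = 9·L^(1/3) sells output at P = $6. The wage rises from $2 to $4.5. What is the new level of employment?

L* = 8

From P·MP_L = w with MP_L = 3·L^(-2/3), the labor demand is L(w) = (18/w)^(3/2).
At w = 2: L = 27. At w = 4.5: L = 8.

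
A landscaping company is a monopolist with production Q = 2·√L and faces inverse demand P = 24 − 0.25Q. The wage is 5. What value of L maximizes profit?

Marginal revenue from the inverse demand is MR = 24 − 0.5Q.
The marginal product is MP_L = L^(-1/2).
A monopolist hires until marginal revenue product equals the wage: MR·MP_L = w.
At L, Q = 2·√L. Substituting and solving: (24 − √L)·L^(-1/2) = 5 gives L = 16.

L* = 16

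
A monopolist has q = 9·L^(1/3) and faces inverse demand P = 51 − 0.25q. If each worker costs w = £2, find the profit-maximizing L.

L* = 216

Marginal revenue from the inverse demand is MR = 51 − 0.5q.
The marginal product is MP_L = 3·L^(-2/3).
A monopolist hires until marginal revenue product equals the wage: MR·MP_L = w.
At L, q = 9·L^(1/3). Substituting and solving: (51 − 4.5·L^(1/3))·3·L^(-2/3) = 2 gives L = 216.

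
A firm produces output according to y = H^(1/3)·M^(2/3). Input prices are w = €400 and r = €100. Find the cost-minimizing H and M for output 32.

Cost minimization requires the marginal rate of technical substitution to equal the input-price ratio: MP_H/MP_M = w/r.
Here MP_H/MP_M = (1/3)·(M/H)/(2/3) = 0.5·(M/H). Setting this equal to 400/100 = 4 gives M = 8H.
Substituting into y = 32: H^(1/3)·(8H)^(2/3) = 32.
Solving, H = 8 and M = 64.

H* = 8, M* = 64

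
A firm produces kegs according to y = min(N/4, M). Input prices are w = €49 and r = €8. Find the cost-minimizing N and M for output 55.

N* = 220, M* = 55

With a fixed-proportions technology, the cost-minimizing bundle uses no slack in either input: N/4 = M = y.
So N = 4·55 = 220 and M = 55.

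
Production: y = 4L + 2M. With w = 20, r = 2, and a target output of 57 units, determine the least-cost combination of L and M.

The inputs are perfect substitutes, so the firm uses whichever has the lower cost per unit of output.
Cost per unit of output via L is w/4 = 5; via M it is r/2 = 1. M is cheaper.
Producing y = 57 with M alone: L = 0, M = 28.5.

L* = 0, M* = 28.5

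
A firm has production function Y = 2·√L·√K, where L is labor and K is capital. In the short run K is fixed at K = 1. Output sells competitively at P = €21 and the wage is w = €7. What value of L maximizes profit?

With K = 1, MP_L = (1/2)·2·L^(-1/2)·1^(1/2) = L^(-1/2).
Profit maximization for a price taker requires P·MP_L = w: 21·L^(-1/2) = 7.
So L^(-1/2) = 1/3, which gives L = 9.

L* = 9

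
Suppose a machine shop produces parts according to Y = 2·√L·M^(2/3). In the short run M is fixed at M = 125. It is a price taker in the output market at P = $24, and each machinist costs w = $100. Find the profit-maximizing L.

With M = 125, MP_L = (1/2)·2·L^(-1/2)·125^(2/3) = 25·L^(-1/2).
Profit maximization for a price taker requires P·MP_L = w: 24·25·L^(-1/2) = 100.
So L^(-1/2) = 1/6, which gives L = 36.

L* = 36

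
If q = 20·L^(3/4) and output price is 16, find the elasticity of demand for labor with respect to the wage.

MP_L = (3/4)·20·L^(-1/4), so P·MP_L = w gives 240·L^(-1/4) = w.
Solving, L(w) = (240/w)^(4). This is a constant-elasticity form: L ∝ w^(−4), so ε = −4.

ε = -4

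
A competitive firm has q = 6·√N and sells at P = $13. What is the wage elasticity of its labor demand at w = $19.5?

ε = -2

MP_N = (1/2)·6·N^(-1/2), so P·MP_N = w gives 39·N^(-1/2) = w.
Solving, N(w) = (39/w)^(2). This is a constant-elasticity form: N ∝ w^(−2), so ε = −2.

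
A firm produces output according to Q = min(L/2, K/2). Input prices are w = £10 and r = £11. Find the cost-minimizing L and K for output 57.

With a fixed-proportions technology, the cost-minimizing bundle uses no slack in either input: L/2 = K/2 = Q.
So L = 2·57 = 114 and K = 2·57 = 114.

L* = 114, K* = 114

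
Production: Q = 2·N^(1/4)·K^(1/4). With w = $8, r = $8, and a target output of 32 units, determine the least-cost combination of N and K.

N* = 256, K* = 256

Cost minimization requires the marginal rate of technical substitution to equal the input-price ratio: MP_N/MP_K = w/r.
Here MP_N/MP_K = (1/4)·(K/N)/(1/4) = (K/N). Setting this equal to 8/8 = 1 gives K = N.
Substituting into Q = 32: 2·N^(1/4)·(N)^(1/4) = 32.
Solving, N = 256 and K = 256.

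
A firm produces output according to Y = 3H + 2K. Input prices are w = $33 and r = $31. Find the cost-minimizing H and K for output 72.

H* = 24, K* = 0

The inputs are perfect substitutes, so the firm uses whichever has the lower cost per unit of output.
Cost per unit of output via H is w/3 = 11; via K it is r/2 = 15.5. H is cheaper.
Producing Y = 72 with H alone: H = 24, K = 0.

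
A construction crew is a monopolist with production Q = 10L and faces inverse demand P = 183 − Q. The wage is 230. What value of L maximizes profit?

L* = 8

Marginal revenue from the inverse demand is MR = 183 − 2Q.
The marginal product is MP_L = 10.
A monopolist hires until marginal revenue product equals the wage: MR·MP_L = w.
(183 − 20L)·10 = 230, so L = 8.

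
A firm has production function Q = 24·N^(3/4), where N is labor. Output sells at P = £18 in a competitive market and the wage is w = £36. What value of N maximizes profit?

MP_N = (3/4)·24·N^(-1/4) = 18·N^(-1/4).
Profit maximization for a price taker requires P·MP_N = w: 18·18·N^(-1/4) = 36.
So N^(-1/4) = 1/9, which gives N = 6561.

N* = 6561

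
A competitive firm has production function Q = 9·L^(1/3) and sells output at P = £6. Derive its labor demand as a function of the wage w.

MP_L = (1/3)·9·L^(-2/3) = 3·L^(-2/3).
Setting P·MP_L = w: 18·L^(-2/3) = w.
Solving for L: L^(-2/3) = w/18, so L = (18/w)^(3/2).

L(w) = (18/w)^(3/2)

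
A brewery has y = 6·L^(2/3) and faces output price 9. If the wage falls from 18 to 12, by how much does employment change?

From P·MP_L = w with MP_L = 4·L^(-1/3), the labor demand is L(w) = (36/w)^(3).
At w = 18: L = 8. At w = 12: L = 27.
ΔL = 27 − 8 = 19.

ΔL = 19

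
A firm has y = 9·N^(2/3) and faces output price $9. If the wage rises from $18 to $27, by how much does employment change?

ΔN = -19

From P·MP_N = w with MP_N = 6·N^(-1/3), the labor demand is N(w) = (54/w)^(3).
At w = 18: N = 27. At w = 27: N = 8.
ΔN = 8 − 27 = -19.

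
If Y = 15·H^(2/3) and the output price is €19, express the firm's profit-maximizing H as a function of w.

MP_H = (2/3)·15·H^(-1/3) = 10·H^(-1/3).
Setting P·MP_H = w: 190·H^(-1/3) = w.
Solving for H: H^(-1/3) = w/190, so H = (190/w)^(3).

H(w) = 6859000/w³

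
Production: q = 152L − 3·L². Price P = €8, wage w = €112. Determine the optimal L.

The marginal product of L is MP_L = 152 − 6L.
A price-taking firm hires until the value of the marginal product equals the wage: P·MP_L = w, so 8·(152 − 6L) = 112.
Then 152 − 6L = 14, giving L = 23.

L* = 23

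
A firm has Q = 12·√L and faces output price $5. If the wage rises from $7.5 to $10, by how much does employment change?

From P·MP_L = w with MP_L = 6·L^(-1/2), the labor demand is L(w) = (30/w)^(2).
At w = 7.5: L = 16. At w = 10: L = 9.
ΔL = 9 − 16 = -7.

ΔL = -7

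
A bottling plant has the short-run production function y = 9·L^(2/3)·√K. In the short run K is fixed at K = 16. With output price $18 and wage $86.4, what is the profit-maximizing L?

With K = 16, MP_L = (2/3)·9·L^(-1/3)·16^(1/2) = 24·L^(-1/3).
Profit maximization for a price taker requires P·MP_L = w: 18·24·L^(-1/3) = 86.4.
So L^(-1/3) = 0.2, which gives L = 125.

L* = 125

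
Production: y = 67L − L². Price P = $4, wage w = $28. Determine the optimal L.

The marginal product of L is MP_L = 67 − 2L.
A price-taking firm hires until the value of the marginal product equals the wage: P·MP_L = w, so 4·(67 − 2L) = 28.
Then 67 − 2L = 7, giving L = 30.

L* = 30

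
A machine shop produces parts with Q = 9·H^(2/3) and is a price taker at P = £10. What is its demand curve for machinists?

MP_H = (2/3)·9·H^(-1/3) = 6·H^(-1/3).
Setting P·MP_H = w: 60·H^(-1/3) = w.
Solving for H: H^(-1/3) = w/60, so H = (60/w)^(3).

H(w) = 216000/w³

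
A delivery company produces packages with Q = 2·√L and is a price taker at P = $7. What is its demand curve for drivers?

L(w) = 49/w²

MP_L = (1/2)·2·L^(-1/2) = L^(-1/2).
Setting P·MP_L = w: 7·L^(-1/2) = w.
Solving for L: L^(-1/2) = w/7, so L = (7/w)^(2).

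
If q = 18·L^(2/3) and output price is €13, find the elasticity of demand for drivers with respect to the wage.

ε = -3

MP_L = (2/3)·18·L^(-1/3), so P·MP_L = w gives 156·L^(-1/3) = w.
Solving, L(w) = (156/w)^(3). This is a constant-elasticity form: L ∝ w^(−3), so ε = −3.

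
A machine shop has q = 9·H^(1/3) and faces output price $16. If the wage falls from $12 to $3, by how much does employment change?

ΔH = 56

From P·MP_H = w with MP_H = 3·H^(-2/3), the labor demand is H(w) = (48/w)^(3/2).
At w = 12: H = 8. At w = 3: H = 64.
ΔH = 64 − 8 = 56.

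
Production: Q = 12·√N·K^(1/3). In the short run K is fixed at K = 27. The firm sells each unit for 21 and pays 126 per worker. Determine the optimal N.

With K = 27, MP_N = (1/2)·12·N^(-1/2)·27^(1/3) = 18·N^(-1/2).
Profit maximization for a price taker requires P·MP_N = w: 21·18·N^(-1/2) = 126.
So N^(-1/2) = 1/3, which gives N = 9.

N* = 9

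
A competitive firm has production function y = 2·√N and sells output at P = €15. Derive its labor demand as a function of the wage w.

MP_N = (1/2)·2·N^(-1/2) = N^(-1/2).
Setting P·MP_N = w: 15·N^(-1/2) = w.
Solving for N: N^(-1/2) = w/15, so N = (15/w)^(2).

N(w) = 225/w²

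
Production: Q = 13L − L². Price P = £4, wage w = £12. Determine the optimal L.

The marginal product of L is MP_L = 13 − 2L.
A price-taking firm hires until the value of the marginal product equals the wage: P·MP_L = w, so 4·(13 − 2L) = 12.
Then 13 − 2L = 3, giving L = 5.

L* = 5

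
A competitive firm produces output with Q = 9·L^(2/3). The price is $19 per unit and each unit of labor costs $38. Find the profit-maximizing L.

L* = 27

MP_L = (2/3)·9·L^(-1/3) = 6·L^(-1/3).
Profit maximization for a price taker requires P·MP_L = w: 19·6·L^(-1/3) = 38.
So L^(-1/3) = 1/3, which gives L = 27.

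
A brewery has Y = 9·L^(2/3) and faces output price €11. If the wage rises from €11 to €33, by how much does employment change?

From P·MP_L = w with MP_L = 6·L^(-1/3), the labor demand is L(w) = (66/w)^(3).
At w = 11: L = 216. At w = 33: L = 8.
ΔL = 8 − 216 = -208.

ΔL = -208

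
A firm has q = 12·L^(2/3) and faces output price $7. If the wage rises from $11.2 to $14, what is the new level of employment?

L* = 64

From P·MP_L = w with MP_L = 8·L^(-1/3), the labor demand is L(w) = (56/w)^(3).
At w = 11.2: L = 125. At w = 14: L = 64.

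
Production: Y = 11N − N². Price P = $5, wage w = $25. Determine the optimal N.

The marginal product of N is MP_N = 11 − 2N.
A price-taking firm hires until the value of the marginal product equals the wage: P·MP_N = w, so 5·(11 − 2N) = 25.
Then 11 − 2N = 5, giving N = 3.

N* = 3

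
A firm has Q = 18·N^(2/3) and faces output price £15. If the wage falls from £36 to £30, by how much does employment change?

ΔN = 91

From P·MP_N = w with MP_N = 12·N^(-1/3), the labor demand is N(w) = (180/w)^(3).
At w = 36: N = 125. At w = 30: N = 216.
ΔN = 216 − 125 = 91.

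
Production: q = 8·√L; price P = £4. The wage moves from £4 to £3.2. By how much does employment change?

ΔL = 9

From P·MP_L = w with MP_L = 4·L^(-1/2), the labor demand is L(w) = (16/w)^(2).
At w = 4: L = 16. At w = 3.2: L = 25.
ΔL = 25 − 16 = 9.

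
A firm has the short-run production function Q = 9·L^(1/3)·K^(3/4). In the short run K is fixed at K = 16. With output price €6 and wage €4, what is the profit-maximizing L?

L* = 216

With K = 16, MP_L = (1/3)·9·L^(-2/3)·16^(3/4) = 24·L^(-2/3).
Profit maximization for a price taker requires P·MP_L = w: 6·24·L^(-2/3) = 4.
So L^(-2/3) = 1/36, which gives L = 216.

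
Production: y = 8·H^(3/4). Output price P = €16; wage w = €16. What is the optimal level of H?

MP_H = (3/4)·8·H^(-1/4) = 6·H^(-1/4).
Profit maximization for a price taker requires P·MP_H = w: 16·6·H^(-1/4) = 16.
So H^(-1/4) = 1/6, which gives H = 1296.

H* = 1296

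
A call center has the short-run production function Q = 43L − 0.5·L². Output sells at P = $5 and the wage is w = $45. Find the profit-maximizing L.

L* = 34

The marginal product of L is MP_L = 43 − L.
A price-taking firm hires until the value of the marginal product equals the wage: P·MP_L = w, so 5·(43 − L) = 45.
Then 43 − L = 9, giving L = 34.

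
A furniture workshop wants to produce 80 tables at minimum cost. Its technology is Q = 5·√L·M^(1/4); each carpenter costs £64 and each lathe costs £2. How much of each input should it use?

L* = 16, M* = 256

Cost minimization requires the marginal rate of technical substitution to equal the input-price ratio: MP_L/MP_M = w/r.
Here MP_L/MP_M = (1/2)·(M/L)/(1/4) = 2·(M/L). Setting this equal to 64/2 = 32 gives M = 16L.
Substituting into Q = 80: 5·L^(1/2)·(16L)^(1/4) = 80.
Solving, L = 16 and M = 256.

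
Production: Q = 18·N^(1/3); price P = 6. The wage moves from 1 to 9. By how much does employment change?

From P·MP_N = w with MP_N = 6·N^(-2/3), the labor demand is N(w) = (36/w)^(3/2).
At w = 1: N = 216. At w = 9: N = 8.
ΔN = 8 − 216 = -208.

ΔN = -208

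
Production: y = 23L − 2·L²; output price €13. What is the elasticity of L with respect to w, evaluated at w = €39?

ε = -0.15

From P·MP_L = w with MP_L = 23 − 4L, labor demand is L(w) = (23 − w/13)/4.
dL/dw = −1/(52) = -1/52.
At w = 39, L = 5, so ε = (dL/dw)·(w/L) = (-1/52)·(39/5) = -0.15.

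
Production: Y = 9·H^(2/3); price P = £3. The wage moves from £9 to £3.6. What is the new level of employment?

From P·MP_H = w with MP_H = 6·H^(-1/3), the labor demand is H(w) = (18/w)^(3).
At w = 9: H = 8. At w = 3.6: H = 125.

H* = 125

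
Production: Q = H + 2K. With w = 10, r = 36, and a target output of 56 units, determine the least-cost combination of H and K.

H* = 56, K* = 0

The inputs are perfect substitutes, so the firm uses whichever has the lower cost per unit of output.
Cost per unit of output via H is 10; via K it is 18. H is cheaper.
Producing Q = 56 with H alone: H = 56, K = 0.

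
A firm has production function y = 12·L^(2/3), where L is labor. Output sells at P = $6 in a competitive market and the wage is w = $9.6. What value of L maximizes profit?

L* = 125

MP_L = (2/3)·12·L^(-1/3) = 8·L^(-1/3).
Profit maximization for a price taker requires P·MP_L = w: 6·8·L^(-1/3) = 9.6.
So L^(-1/3) = 0.2, which gives L = 125.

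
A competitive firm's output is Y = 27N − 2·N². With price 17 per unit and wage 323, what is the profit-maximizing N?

The marginal product of N is MP_N = 27 − 4N.
A price-taking firm hires until the value of the marginal product equals the wage: P·MP_N = w, so 17·(27 − 4N) = 323.
Then 27 − 4N = 19, giving N = 2.

N* = 2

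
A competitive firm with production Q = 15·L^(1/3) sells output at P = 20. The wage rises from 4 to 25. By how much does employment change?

From P·MP_L = w with MP_L = 5·L^(-2/3), the labor demand is L(w) = (100/w)^(3/2).
At w = 4: L = 125. At w = 25: L = 8.
ΔL = 8 − 125 = -117.

ΔL = -117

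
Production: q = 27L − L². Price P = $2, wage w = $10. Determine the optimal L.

L* = 11

The marginal product of L is MP_L = 27 − 2L.
A price-taking firm hires until the value of the marginal product equals the wage: P·MP_L = w, so 2·(27 − 2L) = 10.
Then 27 − 2L = 5, giving L = 11.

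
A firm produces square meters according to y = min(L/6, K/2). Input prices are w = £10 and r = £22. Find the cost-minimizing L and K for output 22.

With a fixed-proportions technology, the cost-minimizing bundle uses no slack in either input: L/6 = K/2 = y.
So L = 6·22 = 132 and K = 2·22 = 44.

L* = 132, K* = 44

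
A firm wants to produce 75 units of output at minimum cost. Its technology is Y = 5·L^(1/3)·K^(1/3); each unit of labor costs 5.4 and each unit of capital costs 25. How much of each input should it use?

L* = 125, K* = 27

Cost minimization requires the marginal rate of technical substitution to equal the input-price ratio: MP_L/MP_K = w/r.
Here MP_L/MP_K = (1/3)·(K/L)/(1/3) = (K/L). Setting this equal to 5.4/25 = 0.216 gives K = 0.216L.
Substituting into Y = 75: 5·L^(1/3)·(0.216L)^(1/3) = 75.
Solving, L = 125 and K = 27.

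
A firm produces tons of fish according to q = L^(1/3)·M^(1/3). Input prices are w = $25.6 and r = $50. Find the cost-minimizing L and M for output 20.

Cost minimization requires the marginal rate of technical substitution to equal the input-price ratio: MP_L/MP_M = w/r.
Here MP_L/MP_M = (1/3)·(M/L)/(1/3) = (M/L). Setting this equal to 25.6/50 = 0.512 gives M = 0.512L.
Substituting into q = 20: L^(1/3)·(0.512L)^(1/3) = 20.
Solving, L = 125 and M = 64.

L* = 125, M* = 64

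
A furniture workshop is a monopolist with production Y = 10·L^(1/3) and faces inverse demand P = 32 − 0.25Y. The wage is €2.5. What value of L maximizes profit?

Marginal revenue from the inverse demand is MR = 32 − 0.5Y.
The marginal product is MP_L = (10/3)·L^(-2/3).
A monopolist hires until marginal revenue product equals the wage: MR·MP_L = w.
At L, Y = 10·L^(1/3). Substituting and solving: (32 − 5·L^(1/3))·(10/3)·L^(-2/3) = 2.5 gives L = 64.

L* = 64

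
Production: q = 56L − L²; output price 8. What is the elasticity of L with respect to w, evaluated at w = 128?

ε = -0.4

From P·MP_L = w with MP_L = 56 − 2L, labor demand is L(w) = (56 − w/8)/2.
dL/dw = −1/(16) = -0.0625.
At w = 128, L = 20, so ε = (dL/dw)·(w/L) = (-0.0625)·(128/20) = -0.4.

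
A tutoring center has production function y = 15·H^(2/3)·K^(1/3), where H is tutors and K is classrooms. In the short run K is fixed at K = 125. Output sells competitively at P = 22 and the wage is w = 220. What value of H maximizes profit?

H* = 125

With K = 125, MP_H = (2/3)·15·H^(-1/3)·125^(1/3) = 50·H^(-1/3).
Profit maximization for a price taker requires P·MP_H = w: 22·50·H^(-1/3) = 220.
So H^(-1/3) = 0.2, which gives H = 125.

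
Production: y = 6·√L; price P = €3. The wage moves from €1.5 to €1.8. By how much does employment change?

ΔL = -11

From P·MP_L = w with MP_L = 3·L^(-1/2), the labor demand is L(w) = (9/w)^(2).
At w = 1.5: L = 36. At w = 1.8: L = 25.
ΔL = 25 − 36 = -11.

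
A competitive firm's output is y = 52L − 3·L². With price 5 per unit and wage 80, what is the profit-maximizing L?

The marginal product of L is MP_L = 52 − 6L.
A price-taking firm hires until the value of the marginal product equals the wage: P·MP_L = w, so 5·(52 − 6L) = 80.
Then 52 − 6L = 16, giving L = 6.

L* = 6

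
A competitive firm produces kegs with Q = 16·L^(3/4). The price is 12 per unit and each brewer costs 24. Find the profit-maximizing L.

MP_L = (3/4)·16·L^(-1/4) = 12·L^(-1/4).
Profit maximization for a price taker requires P·MP_L = w: 12·12·L^(-1/4) = 24.
So L^(-1/4) = 1/6, which gives L = 1296.

L* = 1296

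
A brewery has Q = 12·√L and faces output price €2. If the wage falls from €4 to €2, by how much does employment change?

ΔL = 27

From P·MP_L = w with MP_L = 6·L^(-1/2), the labor demand is L(w) = (12/w)^(2).
At w = 4: L = 9. At w = 2: L = 36.
ΔL = 36 − 9 = 27.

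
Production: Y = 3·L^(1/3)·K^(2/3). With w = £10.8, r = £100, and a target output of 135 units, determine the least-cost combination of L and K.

L* = 125, K* = 27

Cost minimization requires the marginal rate of technical substitution to equal the input-price ratio: MP_L/MP_K = w/r.
Here MP_L/MP_K = (1/3)·(K/L)/(2/3) = 0.5·(K/L). Setting this equal to 10.8/100 = 0.108 gives K = 0.216L.
Substituting into Y = 135: 3·L^(1/3)·(0.216L)^(2/3) = 135.
Solving, L = 125 and K = 27.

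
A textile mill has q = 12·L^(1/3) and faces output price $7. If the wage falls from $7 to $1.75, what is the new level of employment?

L* = 64

From P·MP_L = w with MP_L = 4·L^(-2/3), the labor demand is L(w) = (28/w)^(3/2).
At w = 7: L = 8. At w = 1.75: L = 64.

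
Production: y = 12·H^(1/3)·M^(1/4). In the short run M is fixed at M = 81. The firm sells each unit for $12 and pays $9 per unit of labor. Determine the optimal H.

H* = 64

With M = 81, MP_H = (1/3)·12·H^(-2/3)·81^(1/4) = 12·H^(-2/3).
Profit maximization for a price taker requires P·MP_H = w: 12·12·H^(-2/3) = 9.
So H^(-2/3) = 0.0625, which gives H = 64.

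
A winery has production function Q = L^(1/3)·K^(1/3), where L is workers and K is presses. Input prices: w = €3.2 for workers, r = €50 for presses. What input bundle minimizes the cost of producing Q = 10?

L* = 125, K* = 8

Cost minimization requires the marginal rate of technical substitution to equal the input-price ratio: MP_L/MP_K = w/r.
Here MP_L/MP_K = (1/3)·(K/L)/(1/3) = (K/L). Setting this equal to 3.2/50 = 0.064 gives K = 0.064L.
Substituting into Q = 10: L^(1/3)·(0.064L)^(1/3) = 10.
Solving, L = 125 and K = 8.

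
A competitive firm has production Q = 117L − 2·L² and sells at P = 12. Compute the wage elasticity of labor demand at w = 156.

ε = -0.125

From P·MP_L = w with MP_L = 117 − 4L, labor demand is L(w) = (117 − w/12)/4.
dL/dw = −1/(48) = -1/48.
At w = 156, L = 26, so ε = (dL/dw)·(w/L) = (-1/48)·(156/26) = -0.125.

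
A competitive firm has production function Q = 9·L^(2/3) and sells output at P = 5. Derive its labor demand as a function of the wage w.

MP_L = (2/3)·9·L^(-1/3) = 6·L^(-1/3).
Setting P·MP_L = w: 30·L^(-1/3) = w.
Solving for L: L^(-1/3) = w/30, so L = (30/w)^(3).

L(w) = 27000/w³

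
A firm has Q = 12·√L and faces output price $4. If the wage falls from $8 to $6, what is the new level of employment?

L* = 16

From P·MP_L = w with MP_L = 6·L^(-1/2), the labor demand is L(w) = (24/w)^(2).
At w = 8: L = 9. At w = 6: L = 16.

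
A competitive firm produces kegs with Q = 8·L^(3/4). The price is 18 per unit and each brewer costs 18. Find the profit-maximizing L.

L* = 1296

MP_L = (3/4)·8·L^(-1/4) = 6·L^(-1/4).
Profit maximization for a price taker requires P·MP_L = w: 18·6·L^(-1/4) = 18.
So L^(-1/4) = 1/6, which gives L = 1296.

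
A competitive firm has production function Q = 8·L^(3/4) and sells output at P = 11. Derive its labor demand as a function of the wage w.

L(w) = (66/w)^(4)

MP_L = (3/4)·8·L^(-1/4) = 6·L^(-1/4).
Setting P·MP_L = w: 66·L^(-1/4) = w.
Solving for L: L^(-1/4) = w/66, so L = (66/w)^(4).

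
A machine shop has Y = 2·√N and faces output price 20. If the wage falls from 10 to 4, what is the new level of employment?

From P·MP_N = w with MP_N = N^(-1/2), the labor demand is N(w) = (20/w)^(2).
At w = 10: N = 4. At w = 4: N = 25.

N* = 25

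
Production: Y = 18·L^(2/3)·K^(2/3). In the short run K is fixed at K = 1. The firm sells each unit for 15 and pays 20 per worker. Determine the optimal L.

L* = 729

With K = 1, MP_L = (2/3)·18·L^(-1/3)·1^(2/3) = 12·L^(-1/3).
Profit maximization for a price taker requires P·MP_L = w: 15·12·L^(-1/3) = 20.
So L^(-1/3) = 1/9, which gives L = 729.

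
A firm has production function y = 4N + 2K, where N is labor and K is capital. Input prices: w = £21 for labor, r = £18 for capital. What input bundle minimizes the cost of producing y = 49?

The inputs are perfect substitutes, so the firm uses whichever has the lower cost per unit of output.
Cost per unit of output via N is w/4 = 5.25; via K it is r/2 = 9. N is cheaper.
Producing y = 49 with N alone: N = 12.25, K = 0.

N* = 12.25, K* = 0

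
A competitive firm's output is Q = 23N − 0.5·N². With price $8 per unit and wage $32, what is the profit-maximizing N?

The marginal product of N is MP_N = 23 − N.
A price-taking firm hires until the value of the marginal product equals the wage: P·MP_N = w, so 8·(23 − N) = 32.
Then 23 − N = 4, giving N = 19.

N* = 19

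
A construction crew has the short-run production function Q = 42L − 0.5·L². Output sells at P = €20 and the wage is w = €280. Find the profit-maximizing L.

The marginal product of L is MP_L = 42 − L.
A price-taking firm hires until the value of the marginal product equals the wage: P·MP_L = w, so 20·(42 − L) = 280.
Then 42 − L = 14, giving L = 28.

L* = 28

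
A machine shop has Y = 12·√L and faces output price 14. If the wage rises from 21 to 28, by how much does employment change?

ΔL = -7

From P·MP_L = w with MP_L = 6·L^(-1/2), the labor demand is L(w) = (84/w)^(2).
At w = 21: L = 16. At w = 28: L = 9.
ΔL = 9 − 16 = -7.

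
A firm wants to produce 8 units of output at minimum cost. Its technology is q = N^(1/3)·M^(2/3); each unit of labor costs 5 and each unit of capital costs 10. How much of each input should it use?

Cost minimization requires the marginal rate of technical substitution to equal the input-price ratio: MP_N/MP_M = w/r.
Here MP_N/MP_M = (1/3)·(M/N)/(2/3) = 0.5·(M/N). Setting this equal to 5/10 = 0.5 gives M = N.
Substituting into q = 8: N^(1/3)·(N)^(2/3) = 8.
Solving, N = 8 and M = 8.

N* = 8, M* = 8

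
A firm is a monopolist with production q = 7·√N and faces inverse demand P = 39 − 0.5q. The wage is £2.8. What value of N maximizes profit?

N* = 25

Marginal revenue from the inverse demand is MR = 39 − q.
The marginal product is MP_N = 3.5·N^(-1/2).
A monopolist hires until marginal revenue product equals the wage: MR·MP_N = w.
At N, q = 7·√N. Substituting and solving: (39 − 7·√N)·3.5·N^(-1/2) = 2.8 gives N = 25.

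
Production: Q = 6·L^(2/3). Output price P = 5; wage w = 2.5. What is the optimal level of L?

MP_L = (2/3)·6·L^(-1/3) = 4·L^(-1/3).
Profit maximization for a price taker requires P·MP_L = w: 5·4·L^(-1/3) = 2.5.
So L^(-1/3) = 0.125, which gives L = 512.

L* = 512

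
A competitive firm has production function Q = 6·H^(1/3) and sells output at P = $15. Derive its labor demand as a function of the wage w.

MP_H = (1/3)·6·H^(-2/3) = 2·H^(-2/3).
Setting P·MP_H = w: 30·H^(-2/3) = w.
Solving for H: H^(-2/3) = w/30, so H = (30/w)^(3/2).

H(w) = (30/w)^(3/2)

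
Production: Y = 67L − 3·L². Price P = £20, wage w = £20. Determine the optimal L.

L* = 11

The marginal product of L is MP_L = 67 − 6L.
A price-taking firm hires until the value of the marginal product equals the wage: P·MP_L = w, so 20·(67 − 6L) = 20.
Then 67 − 6L = 1, giving L = 11.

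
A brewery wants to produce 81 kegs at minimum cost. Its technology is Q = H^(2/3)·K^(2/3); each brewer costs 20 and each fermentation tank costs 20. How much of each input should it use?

Cost minimization requires the marginal rate of technical substitution to equal the input-price ratio: MP_H/MP_K = w/r.
Here MP_H/MP_K = (2/3)·(K/H)/(2/3) = (K/H). Setting this equal to 20/20 = 1 gives K = H.
Substituting into Q = 81: H^(2/3)·(H)^(2/3) = 81.
Solving, H = 27 and K = 27.

H* = 27, K* = 27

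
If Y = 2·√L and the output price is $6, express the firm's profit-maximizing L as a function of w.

L(w) = 36/w²

MP_L = (1/2)·2·L^(-1/2) = L^(-1/2).
Setting P·MP_L = w: 6·L^(-1/2) = w.
Solving for L: L^(-1/2) = w/6, so L = (6/w)^(2).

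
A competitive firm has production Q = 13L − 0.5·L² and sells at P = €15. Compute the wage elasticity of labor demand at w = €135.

ε = -2.25

From P·MP_L = w with MP_L = 13 − L, labor demand is L(w) = 13 − w/15.
dL/dw = −1/(15) = -1/15.
At w = 135, L = 4, so ε = (dL/dw)·(w/L) = (-1/15)·(135/4) = -2.25.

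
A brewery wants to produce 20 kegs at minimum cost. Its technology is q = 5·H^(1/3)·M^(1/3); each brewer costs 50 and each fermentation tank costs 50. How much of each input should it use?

Cost minimization requires the marginal rate of technical substitution to equal the input-price ratio: MP_H/MP_M = w/r.
Here MP_H/MP_M = (1/3)·(M/H)/(1/3) = (M/H). Setting this equal to 50/50 = 1 gives M = H.
Substituting into q = 20: 5·H^(1/3)·(H)^(1/3) = 20.
Solving, H = 8 and M = 8.

H* = 8, M* = 8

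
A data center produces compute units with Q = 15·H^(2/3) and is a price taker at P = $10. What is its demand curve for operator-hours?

H(w) = 1000000/w³

MP_H = (2/3)·15·H^(-1/3) = 10·H^(-1/3).
Setting P·MP_H = w: 100·H^(-1/3) = w.
Solving for H: H^(-1/3) = w/100, so H = (100/w)^(3).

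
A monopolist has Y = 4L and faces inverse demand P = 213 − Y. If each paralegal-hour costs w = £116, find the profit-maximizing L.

Marginal revenue from the inverse demand is MR = 213 − 2Y.
The marginal product is MP_L = 4.
A monopolist hires until marginal revenue product equals the wage: MR·MP_L = w.
(213 − 8L)·4 = 116, so L = 23.

L* = 23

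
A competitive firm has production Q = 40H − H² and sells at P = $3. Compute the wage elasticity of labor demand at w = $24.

From P·MP_H = w with MP_H = 40 − 2H, labor demand is H(w) = (40 − w/3)/2.
dH/dw = −1/(6) = -1/6.
At w = 24, H = 16, so ε = (dH/dw)·(w/H) = (-1/6)·(24/16) = -0.25.

ε = -0.25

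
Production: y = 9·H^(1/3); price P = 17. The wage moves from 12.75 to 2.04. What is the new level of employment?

H* = 125

From P·MP_H = w with MP_H = 3·H^(-2/3), the labor demand is H(w) = (51/w)^(3/2).
At w = 12.75: H = 8. At w = 2.04: H = 125.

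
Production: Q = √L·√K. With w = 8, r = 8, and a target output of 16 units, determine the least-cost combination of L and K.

L* = 16, K* = 16

Cost minimization requires the marginal rate of technical substitution to equal the input-price ratio: MP_L/MP_K = w/r.
Here MP_L/MP_K = (1/2)·(K/L)/(1/2) = (K/L). Setting this equal to 8/8 = 1 gives K = L.
Substituting into Q = 16: L^(1/2)·(L)^(1/2) = 16.
Solving, L = 16 and K = 16.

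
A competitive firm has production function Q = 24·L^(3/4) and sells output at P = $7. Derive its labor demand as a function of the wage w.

L(w) = (126/w)^(4)

MP_L = (3/4)·24·L^(-1/4) = 18·L^(-1/4).
Setting P·MP_L = w: 126·L^(-1/4) = w.
Solving for L: L^(-1/4) = w/126, so L = (126/w)^(4).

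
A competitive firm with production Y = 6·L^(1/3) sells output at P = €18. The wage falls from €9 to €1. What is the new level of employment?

From P·MP_L = w with MP_L = 2·L^(-2/3), the labor demand is L(w) = (36/w)^(3/2).
At w = 9: L = 8. At w = 1: L = 216.

L* = 216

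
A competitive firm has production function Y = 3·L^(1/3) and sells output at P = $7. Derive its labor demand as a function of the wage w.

L(w) = (7/w)^(3/2)

MP_L = (1/3)·3·L^(-2/3) = L^(-2/3).
Setting P·MP_L = w: 7·L^(-2/3) = w.
Solving for L: L^(-2/3) = w/7, so L = (7/w)^(3/2).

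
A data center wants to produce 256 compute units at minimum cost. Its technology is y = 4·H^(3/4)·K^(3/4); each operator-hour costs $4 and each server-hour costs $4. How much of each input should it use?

Cost minimization requires the marginal rate of technical substitution to equal the input-price ratio: MP_H/MP_K = w/r.
Here MP_H/MP_K = (3/4)·(K/H)/(3/4) = (K/H). Setting this equal to 4/4 = 1 gives K = H.
Substituting into y = 256: 4·H^(3/4)·(H)^(3/4) = 256.
Solving, H = 16 and K = 16.

H* = 16, K* = 16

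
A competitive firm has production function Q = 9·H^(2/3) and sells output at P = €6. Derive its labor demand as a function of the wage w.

MP_H = (2/3)·9·H^(-1/3) = 6·H^(-1/3).
Setting P·MP_H = w: 36·H^(-1/3) = w.
Solving for H: H^(-1/3) = w/36, so H = (36/w)^(3).

H(w) = 46656/w³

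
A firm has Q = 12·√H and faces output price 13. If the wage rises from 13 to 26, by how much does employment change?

From P·MP_H = w with MP_H = 6·H^(-1/2), the labor demand is H(w) = (78/w)^(2).
At w = 13: H = 36. At w = 26: H = 9.
ΔH = 9 − 36 = -27.

ΔH = -27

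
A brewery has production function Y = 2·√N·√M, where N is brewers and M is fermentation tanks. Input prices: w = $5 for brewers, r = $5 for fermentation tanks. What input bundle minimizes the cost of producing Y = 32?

N* = 16, M* = 16

Cost minimization requires the marginal rate of technical substitution to equal the input-price ratio: MP_N/MP_M = w/r.
Here MP_N/MP_M = (1/2)·(M/N)/(1/2) = (M/N). Setting this equal to 5/5 = 1 gives M = N.
Substituting into Y = 32: 2·N^(1/2)·(N)^(1/2) = 32.
Solving, N = 16 and M = 16.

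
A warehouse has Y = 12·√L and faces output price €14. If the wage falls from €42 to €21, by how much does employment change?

ΔL = 12

From P·MP_L = w with MP_L = 6·L^(-1/2), the labor demand is L(w) = (84/w)^(2).
At w = 42: L = 4. At w = 21: L = 16.
ΔL = 16 − 4 = 12.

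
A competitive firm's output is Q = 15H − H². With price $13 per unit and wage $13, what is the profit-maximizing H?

H* = 7

The marginal product of H is MP_H = 15 − 2H.
A price-taking firm hires until the value of the marginal product equals the wage: P·MP_H = w, so 13·(15 − 2H) = 13.
Then 15 − 2H = 1, giving H = 7.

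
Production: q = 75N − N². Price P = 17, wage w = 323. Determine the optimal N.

N* = 28

The marginal product of N is MP_N = 75 − 2N.
A price-taking firm hires until the value of the marginal product equals the wage: P·MP_N = w, so 17·(75 − 2N) = 323.
Then 75 − 2N = 19, giving N = 28.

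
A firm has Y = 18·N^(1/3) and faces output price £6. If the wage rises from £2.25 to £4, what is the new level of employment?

From P·MP_N = w with MP_N = 6·N^(-2/3), the labor demand is N(w) = (36/w)^(3/2).
At w = 2.25: N = 64. At w = 4: N = 27.

N* = 27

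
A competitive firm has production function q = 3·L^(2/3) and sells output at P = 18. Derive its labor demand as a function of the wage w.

MP_L = (2/3)·3·L^(-1/3) = 2·L^(-1/3).
Setting P·MP_L = w: 36·L^(-1/3) = w.
Solving for L: L^(-1/3) = w/36, so L = (36/w)^(3).

L(w) = 46656/w³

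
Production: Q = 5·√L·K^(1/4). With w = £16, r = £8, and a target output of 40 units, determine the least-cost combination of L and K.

L* = 16, K* = 16

Cost minimization requires the marginal rate of technical substitution to equal the input-price ratio: MP_L/MP_K = w/r.
Here MP_L/MP_K = (1/2)·(K/L)/(1/4) = 2·(K/L). Setting this equal to 16/8 = 2 gives K = L.
Substituting into Q = 40: 5·L^(1/2)·(L)^(1/4) = 40.
Solving, L = 16 and K = 16.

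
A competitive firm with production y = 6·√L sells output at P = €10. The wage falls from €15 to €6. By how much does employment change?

ΔL = 21

From P·MP_L = w with MP_L = 3·L^(-1/2), the labor demand is L(w) = (30/w)^(2).
At w = 15: L = 4. At w = 6: L = 25.
ΔL = 25 − 4 = 21.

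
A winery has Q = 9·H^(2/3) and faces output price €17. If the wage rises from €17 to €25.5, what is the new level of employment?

H* = 64

From P·MP_H = w with MP_H = 6·H^(-1/3), the labor demand is H(w) = (102/w)^(3).
At w = 17: H = 216. At w = 25.5: H = 64.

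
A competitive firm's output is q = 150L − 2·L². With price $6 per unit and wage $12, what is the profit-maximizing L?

L* = 37

The marginal product of L is MP_L = 150 − 4L.
A price-taking firm hires until the value of the marginal product equals the wage: P·MP_L = w, so 6·(150 − 4L) = 12.
Then 150 − 4L = 2, giving L = 37.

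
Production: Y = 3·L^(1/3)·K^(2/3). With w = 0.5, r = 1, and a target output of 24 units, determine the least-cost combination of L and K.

Cost minimization requires the marginal rate of technical substitution to equal the input-price ratio: MP_L/MP_K = w/r.
Here MP_L/MP_K = (1/3)·(K/L)/(2/3) = 0.5·(K/L). Setting this equal to 0.5/1 = 0.5 gives K = L.
Substituting into Y = 24: 3·L^(1/3)·(L)^(2/3) = 24.
Solving, L = 8 and K = 8.

L* = 8, K* = 8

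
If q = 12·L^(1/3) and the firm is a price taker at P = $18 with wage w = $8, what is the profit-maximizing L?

MP_L = (1/3)·12·L^(-2/3) = 4·L^(-2/3).
Profit maximization for a price taker requires P·MP_L = w: 18·4·L^(-2/3) = 8.
So L^(-2/3) = 1/9, which gives L = 27.

L* = 27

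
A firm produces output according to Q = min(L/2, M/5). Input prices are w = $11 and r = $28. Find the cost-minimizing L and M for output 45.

L* = 90, M* = 225

With a fixed-proportions technology, the cost-minimizing bundle uses no slack in either input: L/2 = M/5 = Q.
So L = 2·45 = 90 and M = 5·45 = 225.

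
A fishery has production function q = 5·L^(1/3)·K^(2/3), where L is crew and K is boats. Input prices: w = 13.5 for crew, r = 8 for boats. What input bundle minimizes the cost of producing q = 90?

Cost minimization requires the marginal rate of technical substitution to equal the input-price ratio: MP_L/MP_K = w/r.
Here MP_L/MP_K = (1/3)·(K/L)/(2/3) = 0.5·(K/L). Setting this equal to 13.5/8 = 1.6875 gives K = 3.375L.
Substituting into q = 90: 5·L^(1/3)·(3.375L)^(2/3) = 90.
Solving, L = 8 and K = 27.

L* = 8, K* = 27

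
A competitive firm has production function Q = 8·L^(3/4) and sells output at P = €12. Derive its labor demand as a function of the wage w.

MP_L = (3/4)·8·L^(-1/4) = 6·L^(-1/4).
Setting P·MP_L = w: 72·L^(-1/4) = w.
Solving for L: L^(-1/4) = w/72, so L = (72/w)^(4).

L(w) = (72/w)^(4)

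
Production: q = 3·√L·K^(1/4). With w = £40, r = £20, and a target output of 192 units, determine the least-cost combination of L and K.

L* = 256, K* = 256

Cost minimization requires the marginal rate of technical substitution to equal the input-price ratio: MP_L/MP_K = w/r.
Here MP_L/MP_K = (1/2)·(K/L)/(1/4) = 2·(K/L). Setting this equal to 40/20 = 2 gives K = L.
Substituting into q = 192: 3·L^(1/2)·(L)^(1/4) = 192.
Solving, L = 256 and K = 256.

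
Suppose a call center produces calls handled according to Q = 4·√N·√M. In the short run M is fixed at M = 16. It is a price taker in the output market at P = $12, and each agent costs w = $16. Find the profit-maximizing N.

N* = 36

With M = 16, MP_N = (1/2)·4·N^(-1/2)·16^(1/2) = 8·N^(-1/2).
Profit maximization for a price taker requires P·MP_N = w: 12·8·N^(-1/2) = 16.
So N^(-1/2) = 1/6, which gives N = 36.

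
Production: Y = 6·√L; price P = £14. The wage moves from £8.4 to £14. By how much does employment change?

ΔL = -16

From P·MP_L = w with MP_L = 3·L^(-1/2), the labor demand is L(w) = (42/w)^(2).
At w = 8.4: L = 25. At w = 14: L = 9.
ΔL = 9 − 25 = -16.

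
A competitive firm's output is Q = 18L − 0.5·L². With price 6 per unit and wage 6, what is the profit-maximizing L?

L* = 17

The marginal product of L is MP_L = 18 − L.
A price-taking firm hires until the value of the marginal product equals the wage: P·MP_L = w, so 6·(18 − L) = 6.
Then 18 − L = 1, giving L = 17.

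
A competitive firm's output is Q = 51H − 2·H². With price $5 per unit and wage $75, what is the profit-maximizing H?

H* = 9

The marginal product of H is MP_H = 51 − 4H.
A price-taking firm hires until the value of the marginal product equals the wage: P·MP_H = w, so 5·(51 − 4H) = 75.
Then 51 − 4H = 15, giving H = 9.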